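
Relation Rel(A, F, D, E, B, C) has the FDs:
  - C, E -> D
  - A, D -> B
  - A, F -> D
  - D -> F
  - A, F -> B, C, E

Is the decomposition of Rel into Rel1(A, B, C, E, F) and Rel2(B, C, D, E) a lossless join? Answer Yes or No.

Yes

Rel1 ∩ Rel2 = {B, C, E}; its closure under F is {B, C, D, E, F}.
Rel2 is contained in that closure, so Rel1 ∩ Rel2 -> Rel2 holds and the join is lossless.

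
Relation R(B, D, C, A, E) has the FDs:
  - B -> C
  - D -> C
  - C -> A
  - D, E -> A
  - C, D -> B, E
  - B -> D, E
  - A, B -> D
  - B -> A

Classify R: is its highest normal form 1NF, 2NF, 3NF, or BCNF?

2NF

Candidate keys: {B}, {D}. Prime attributes: {B, D}.
C -> A: {C}⁺ = {A, C}, which is not all of the attributes, so the left side is not a superkey — BCNF is violated.
Because {A} is non-prime and the left side of C -> A is not a superkey, the relation is not in 3NF.
Every candidate key is a single attribute, so no partial dependency is possible; 2NF holds.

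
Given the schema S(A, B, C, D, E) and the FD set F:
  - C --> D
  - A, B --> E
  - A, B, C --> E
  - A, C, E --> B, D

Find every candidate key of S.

{A, B, C}, {A, C, E}

{A, C} never appear on the right of any FD, so every key must include all of them.
{A, B, C} is a candidate key since {A, B, C}⁺ = {A, B, C, D, E} covers every attribute.
{A, C, E} is a candidate key since {A, C, E}⁺ = {A, B, C, D, E} covers every attribute.
No proper subset of any of these is a key, and no other minimal superkey exists.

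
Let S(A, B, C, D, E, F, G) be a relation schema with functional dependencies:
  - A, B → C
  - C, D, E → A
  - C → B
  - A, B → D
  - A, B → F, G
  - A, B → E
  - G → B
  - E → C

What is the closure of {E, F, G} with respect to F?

{B, C, E, F, G}

Start with {E, F, G}.
G → B applies; add {B} → now {B, E, F, G}.
E → C applies; add {C} → now {B, C, E, F, G}.
No further FD applies.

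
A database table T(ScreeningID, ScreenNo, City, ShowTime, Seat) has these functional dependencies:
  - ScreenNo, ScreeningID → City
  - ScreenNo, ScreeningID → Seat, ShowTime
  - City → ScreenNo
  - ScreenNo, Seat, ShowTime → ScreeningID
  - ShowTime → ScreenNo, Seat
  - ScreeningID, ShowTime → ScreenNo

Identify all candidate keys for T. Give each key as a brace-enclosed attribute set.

{City, ScreeningID}, {ScreenNo, ScreeningID}, {ShowTime}

Closure of {ShowTime} is {City, ScreenNo, ScreeningID, Seat, ShowTime}, the whole schema; {ShowTime} is a candidate key.
Closure of {City, ScreeningID} is {City, ScreenNo, ScreeningID, Seat, ShowTime}, the whole schema; {City, ScreeningID} is a candidate key.
Closure of {ScreenNo, ScreeningID} is {City, ScreenNo, ScreeningID, Seat, ShowTime}, the whole schema; {ScreenNo, ScreeningID} is a candidate key.
These are minimal and exhaustive — every other superkey contains one of them.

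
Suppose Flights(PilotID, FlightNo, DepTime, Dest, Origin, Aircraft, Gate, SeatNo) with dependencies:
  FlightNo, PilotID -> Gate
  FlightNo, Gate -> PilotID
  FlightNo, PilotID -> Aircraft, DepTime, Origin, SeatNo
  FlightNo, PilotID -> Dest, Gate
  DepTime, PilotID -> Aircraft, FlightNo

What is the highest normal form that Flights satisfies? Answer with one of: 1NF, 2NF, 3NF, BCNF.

Candidate keys: {DepTime, PilotID}, {FlightNo, Gate}, {FlightNo, PilotID}. Prime attributes: {DepTime, FlightNo, Gate, PilotID}.
Every FD has a superkey on the left, so the relation is in BCNF.

BCNF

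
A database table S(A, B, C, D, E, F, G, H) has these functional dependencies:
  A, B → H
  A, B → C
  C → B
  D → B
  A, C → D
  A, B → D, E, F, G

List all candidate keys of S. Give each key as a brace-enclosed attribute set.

{A} never appears on the right of any FD, so every key must include it.
{A, B} is a candidate key since {A, B}⁺ = {A, B, C, D, E, F, G, H} covers every attribute.
{A, C} is a candidate key since {A, C}⁺ = {A, B, C, D, E, F, G, H} covers every attribute.
{A, D} is a candidate key since {A, D}⁺ = {A, B, C, D, E, F, G, H} covers every attribute.
No proper subset of any of these is a key, and no other minimal superkey exists.

{A, B}, {A, C}, {A, D}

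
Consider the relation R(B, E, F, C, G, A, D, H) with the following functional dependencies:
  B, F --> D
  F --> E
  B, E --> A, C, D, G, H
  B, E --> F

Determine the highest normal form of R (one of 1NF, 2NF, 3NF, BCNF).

3NF

Candidate keys: {B, E}, {B, F}. Prime attributes: {B, E, F}.
For F --> E we have {F}⁺ = {E, F}; {F} is not a superkey, so BCNF fails.
Since {E} ⊆ prime attributes and every other non-superkey FD also has a prime right side, the schema is in 3NF.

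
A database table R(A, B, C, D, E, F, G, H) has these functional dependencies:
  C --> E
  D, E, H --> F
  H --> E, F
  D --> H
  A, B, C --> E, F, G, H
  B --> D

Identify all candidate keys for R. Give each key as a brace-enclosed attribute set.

No FD produces {A, B, C}, so they must be in every candidate key.
Closure of {A, B, C} is {A, B, C, D, E, F, G, H}, the whole schema; {A, B, C} is a candidate key.
Every other attribute set either contains this one or has a smaller closure.

{A, B, C}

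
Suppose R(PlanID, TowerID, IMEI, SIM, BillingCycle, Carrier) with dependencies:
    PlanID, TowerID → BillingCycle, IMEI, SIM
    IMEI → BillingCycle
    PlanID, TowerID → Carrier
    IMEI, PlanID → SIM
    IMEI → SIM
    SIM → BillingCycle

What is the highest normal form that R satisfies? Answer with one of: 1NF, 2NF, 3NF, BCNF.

2NF

Candidate key: {PlanID, TowerID}. Prime attributes: {PlanID, TowerID}.
IMEI → BillingCycle breaks BCNF: {IMEI}⁺ = {BillingCycle, IMEI, SIM}, so {IMEI} is not a superkey.
IMEI → BillingCycle determines the non-prime attribute {BillingCycle} from a non-superkey — 3NF is violated.
No non-prime attribute depends on a proper subset of any candidate key, so 2NF holds.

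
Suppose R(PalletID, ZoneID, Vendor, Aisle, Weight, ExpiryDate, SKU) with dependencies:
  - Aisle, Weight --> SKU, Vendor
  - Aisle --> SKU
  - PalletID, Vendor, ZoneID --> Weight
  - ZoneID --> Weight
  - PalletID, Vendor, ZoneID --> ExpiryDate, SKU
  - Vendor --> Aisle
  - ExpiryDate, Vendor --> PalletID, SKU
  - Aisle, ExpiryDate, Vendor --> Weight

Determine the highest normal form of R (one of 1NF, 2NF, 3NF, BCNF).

Candidate keys: {Aisle, ExpiryDate, ZoneID}, {Aisle, PalletID, ZoneID}, {ExpiryDate, Vendor, ZoneID}, {PalletID, Vendor, ZoneID}. Prime attributes: {Aisle, ExpiryDate, PalletID, Vendor, ZoneID}.
Aisle, Weight --> SKU, Vendor: {Aisle, Weight}⁺ = {Aisle, SKU, Vendor, Weight}, which is not all of the attributes, so the left side is not a superkey — BCNF is violated.
Aisle, Weight --> SKU, Vendor determines the non-prime attribute {SKU} from a non-superkey — 3NF is violated.
Since {Aisle} ⊂ {Aisle, ExpiryDate, ZoneID} and {Aisle}⁺ ⊇ {SKU} with {SKU} non-prime, there is a partial dependency; 2NF fails.

1NF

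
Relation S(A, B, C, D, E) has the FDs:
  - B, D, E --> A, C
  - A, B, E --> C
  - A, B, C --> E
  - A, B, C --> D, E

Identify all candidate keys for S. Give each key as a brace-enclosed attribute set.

{A, B, C}, {A, B, E}, {B, D, E}

{B} never appears on the right of any FD, so every key must include it.
{A, B, C}⁺ = {A, B, C, D, E} — all of the relation — so {A, B, C} is a candidate key.
{A, B, E}⁺ = {A, B, C, D, E} — all of the relation — so {A, B, E} is a candidate key.
{B, D, E}⁺ = {A, B, C, D, E} — all of the relation — so {B, D, E} is a candidate key.
These are minimal and exhaustive — every other superkey contains one of them.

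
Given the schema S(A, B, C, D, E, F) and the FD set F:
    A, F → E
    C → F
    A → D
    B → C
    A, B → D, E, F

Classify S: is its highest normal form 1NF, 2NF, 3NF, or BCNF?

1NF

Candidate key: {A, B}. Prime attributes: {A, B}.
For A, F → E we have {A, F}⁺ = {A, D, E, F}; {A, F} is not a superkey, so BCNF fails.
A, F → E has non-prime {E} on the right and a non-superkey on the left, so 3NF fails.
Since {A} ⊂ {A, B} and {A}⁺ ⊇ {D} with {D} non-prime, there is a partial dependency; 2NF fails.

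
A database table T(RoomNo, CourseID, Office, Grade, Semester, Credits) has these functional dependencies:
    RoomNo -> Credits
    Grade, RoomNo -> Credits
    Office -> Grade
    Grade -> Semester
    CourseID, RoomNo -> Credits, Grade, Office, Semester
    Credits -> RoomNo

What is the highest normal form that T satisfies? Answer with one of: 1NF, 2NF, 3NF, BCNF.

2NF

Candidate keys: {CourseID, Credits}, {CourseID, RoomNo}. Prime attributes: {CourseID, Credits, RoomNo}.
For RoomNo -> Credits we have {RoomNo}⁺ = {Credits, RoomNo}; {RoomNo} is not a superkey, so BCNF fails.
Office -> Grade has non-prime {Grade} on the right and a non-superkey on the left, so 3NF fails.
No proper subset of a key has a non-prime attribute in its closure, so there is no partial dependency; 2NF holds.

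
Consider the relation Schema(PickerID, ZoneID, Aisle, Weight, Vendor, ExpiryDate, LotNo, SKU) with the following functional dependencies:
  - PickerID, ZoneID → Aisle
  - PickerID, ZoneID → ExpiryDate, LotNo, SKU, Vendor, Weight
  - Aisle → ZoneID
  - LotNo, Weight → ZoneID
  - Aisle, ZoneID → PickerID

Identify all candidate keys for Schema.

{Aisle}, {LotNo, PickerID, Weight}, {PickerID, ZoneID}

Closure of {Aisle} is {Aisle, ExpiryDate, LotNo, PickerID, SKU, Vendor, Weight, ZoneID}, the whole schema; {Aisle} is a candidate key.
Closure of {PickerID, ZoneID} is {Aisle, ExpiryDate, LotNo, PickerID, SKU, Vendor, Weight, ZoneID}, the whole schema; {PickerID, ZoneID} is a candidate key.
Closure of {LotNo, PickerID, Weight} is {Aisle, ExpiryDate, LotNo, PickerID, SKU, Vendor, Weight, ZoneID}, the whole schema; {LotNo, PickerID, Weight} is a candidate key.
Any other superkey properly contains one of these, so there are no further candidate keys.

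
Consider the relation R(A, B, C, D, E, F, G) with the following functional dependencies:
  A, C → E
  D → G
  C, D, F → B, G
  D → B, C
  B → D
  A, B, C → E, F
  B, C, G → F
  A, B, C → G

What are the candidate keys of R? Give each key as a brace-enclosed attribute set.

{A} never appears on the right of any FD, so every key must include it.
{A, B}⁺ = {A, B, C, D, E, F, G}, which is every attribute, so {A, B} is a candidate key.
{A, D}⁺ = {A, B, C, D, E, F, G}, which is every attribute, so {A, D} is a candidate key.
Any other superkey properly contains one of these, so there are no further candidate keys.

{A, B}, {A, D}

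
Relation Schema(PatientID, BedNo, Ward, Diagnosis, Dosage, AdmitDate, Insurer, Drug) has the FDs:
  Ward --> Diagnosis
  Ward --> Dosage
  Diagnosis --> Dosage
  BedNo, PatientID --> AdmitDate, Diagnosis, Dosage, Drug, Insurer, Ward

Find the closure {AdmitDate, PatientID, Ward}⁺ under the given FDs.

Start with {AdmitDate, PatientID, Ward}.
Ward --> Diagnosis applies; add {Diagnosis} → now {AdmitDate, Diagnosis, PatientID, Ward}.
Ward --> Dosage applies; add {Dosage} → now {AdmitDate, Diagnosis, Dosage, PatientID, Ward}.
No further FD applies.

{AdmitDate, Diagnosis, Dosage, PatientID, Ward}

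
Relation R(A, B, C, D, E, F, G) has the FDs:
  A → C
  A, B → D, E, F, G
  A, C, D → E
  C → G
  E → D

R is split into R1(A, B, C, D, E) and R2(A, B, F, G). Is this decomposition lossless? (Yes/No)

Yes

The shared attributes are {A, B} and {A, B}⁺ = {A, B, C, D, E, F, G}.
Since R1 ⊆ {A, B, C, D, E, F, G}, the intersection is a superkey of R1; the decomposition is lossless.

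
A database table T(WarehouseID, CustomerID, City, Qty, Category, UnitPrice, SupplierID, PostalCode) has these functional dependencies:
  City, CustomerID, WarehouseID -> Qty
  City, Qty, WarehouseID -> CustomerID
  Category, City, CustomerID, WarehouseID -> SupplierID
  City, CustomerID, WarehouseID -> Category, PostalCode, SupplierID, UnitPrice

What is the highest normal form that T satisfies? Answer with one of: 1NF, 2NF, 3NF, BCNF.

Candidate keys: {City, CustomerID, WarehouseID}, {City, Qty, WarehouseID}. Prime attributes: {City, CustomerID, Qty, WarehouseID}.
Every FD has a superkey on the left, so the relation is in BCNF.

BCNF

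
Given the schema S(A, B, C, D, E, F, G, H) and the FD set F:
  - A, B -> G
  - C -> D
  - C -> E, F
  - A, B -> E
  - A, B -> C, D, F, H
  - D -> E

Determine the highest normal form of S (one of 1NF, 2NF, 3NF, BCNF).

Candidate key: {A, B}. Prime attributes: {A, B}.
C -> D: {C}⁺ = {C, D, E, F}, which is not all of the attributes, so the left side is not a superkey — BCNF is violated.
C -> D has non-prime {D} on the right and a non-superkey on the left, so 3NF fails.
No proper subset of a key has a non-prime attribute in its closure, so there is no partial dependency; 2NF holds.

2NF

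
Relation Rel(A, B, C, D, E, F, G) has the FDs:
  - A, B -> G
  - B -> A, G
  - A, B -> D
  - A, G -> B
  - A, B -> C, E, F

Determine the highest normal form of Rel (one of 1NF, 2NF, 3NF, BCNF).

BCNF

Candidate keys: {A, G}, {B}. Prime attributes: {A, B, G}.
Every FD has a superkey on the left, so the relation is in BCNF.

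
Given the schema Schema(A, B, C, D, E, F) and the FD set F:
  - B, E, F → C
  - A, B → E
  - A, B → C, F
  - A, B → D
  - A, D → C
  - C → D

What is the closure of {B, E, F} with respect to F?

{B, C, D, E, F}

Start with {B, E, F}.
B, E, F → C applies; add {C} → now {B, C, E, F}.
C → D applies; add {D} → now {B, C, D, E, F}.
No further FD applies.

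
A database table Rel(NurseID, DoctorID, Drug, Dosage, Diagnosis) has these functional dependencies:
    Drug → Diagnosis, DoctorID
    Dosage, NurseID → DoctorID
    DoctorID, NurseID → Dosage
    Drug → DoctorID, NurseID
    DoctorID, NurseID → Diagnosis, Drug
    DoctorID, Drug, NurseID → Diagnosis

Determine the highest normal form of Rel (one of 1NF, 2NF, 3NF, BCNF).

Candidate keys: {DoctorID, NurseID}, {Dosage, NurseID}, {Drug}. Prime attributes: {DoctorID, Dosage, Drug, NurseID}.
Every FD has a superkey on the left, so the relation is in BCNF.

BCNF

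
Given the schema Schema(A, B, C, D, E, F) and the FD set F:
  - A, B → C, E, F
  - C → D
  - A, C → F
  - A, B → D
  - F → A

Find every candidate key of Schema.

Attributes never on any right-hand side: {B} — every candidate key must contain it.
{A, B}⁺ = {A, B, C, D, E, F} — all of the relation — so {A, B} is a candidate key.
{B, F}⁺ = {A, B, C, D, E, F} — all of the relation — so {B, F} is a candidate key.
Any other superkey properly contains one of these, so there are no further candidate keys.

{A, B}, {B, F}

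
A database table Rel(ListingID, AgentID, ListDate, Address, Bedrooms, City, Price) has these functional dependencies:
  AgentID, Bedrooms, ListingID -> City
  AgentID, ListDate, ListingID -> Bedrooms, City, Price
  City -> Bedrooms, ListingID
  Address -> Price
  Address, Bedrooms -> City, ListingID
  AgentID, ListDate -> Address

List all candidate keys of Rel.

{AgentID, Bedrooms, ListDate}, {AgentID, City, ListDate}, {AgentID, ListDate, ListingID}

Attributes never on any right-hand side: {AgentID, ListDate} — every candidate key must contain all of them.
Closure of {AgentID, Bedrooms, ListDate} is {Address, AgentID, Bedrooms, City, ListDate, ListingID, Price}, the whole schema; {AgentID, Bedrooms, ListDate} is a candidate key.
Closure of {AgentID, City, ListDate} is {Address, AgentID, Bedrooms, City, ListDate, ListingID, Price}, the whole schema; {AgentID, City, ListDate} is a candidate key.
Closure of {AgentID, ListDate, ListingID} is {Address, AgentID, Bedrooms, City, ListDate, ListingID, Price}, the whole schema; {AgentID, ListDate, ListingID} is a candidate key.
Any other superkey properly contains one of these, so there are no further candidate keys.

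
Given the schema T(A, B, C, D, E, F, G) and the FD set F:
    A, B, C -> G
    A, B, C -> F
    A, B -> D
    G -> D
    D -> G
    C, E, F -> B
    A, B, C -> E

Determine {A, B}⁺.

Start with {A, B}.
A, B -> D applies; add {D} → now {A, B, D}.
D -> G applies; add {G} → now {A, B, D, G}.
No further FD applies.

{A, B, D, G}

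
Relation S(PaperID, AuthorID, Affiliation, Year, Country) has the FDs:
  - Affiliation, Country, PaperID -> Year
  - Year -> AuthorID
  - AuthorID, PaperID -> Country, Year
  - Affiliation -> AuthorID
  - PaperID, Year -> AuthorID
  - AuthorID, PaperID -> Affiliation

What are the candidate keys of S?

{Affiliation, PaperID}, {AuthorID, PaperID}, {PaperID, Year}

{PaperID} never appears on the right of any FD, so every key must include it.
Closure of {Affiliation, PaperID} is {Affiliation, AuthorID, Country, PaperID, Year}, the whole schema; {Affiliation, PaperID} is a candidate key.
Closure of {AuthorID, PaperID} is {Affiliation, AuthorID, Country, PaperID, Year}, the whole schema; {AuthorID, PaperID} is a candidate key.
Closure of {PaperID, Year} is {Affiliation, AuthorID, Country, PaperID, Year}, the whole schema; {PaperID, Year} is a candidate key.
Any other superkey properly contains one of these, so there are no further candidate keys.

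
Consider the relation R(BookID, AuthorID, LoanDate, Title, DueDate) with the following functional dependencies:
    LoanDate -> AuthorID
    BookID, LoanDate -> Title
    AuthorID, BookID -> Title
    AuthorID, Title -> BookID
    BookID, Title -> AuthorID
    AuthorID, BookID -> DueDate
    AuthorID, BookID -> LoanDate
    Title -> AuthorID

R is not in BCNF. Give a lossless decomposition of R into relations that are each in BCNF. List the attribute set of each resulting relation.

Candidate keys of the original relation: {AuthorID, BookID}, {BookID, LoanDate}, {Title}.
Within {AuthorID, BookID, DueDate, LoanDate, Title}: {LoanDate}⁺ ∩ {AuthorID, BookID, DueDate, LoanDate, Title} = {AuthorID, LoanDate}, not the whole set, so LoanDate -> AuthorID violates BCNF; decompose into {AuthorID, LoanDate} and {BookID, DueDate, LoanDate, Title}.
{AuthorID, LoanDate} has no BCNF violation.
{BookID, DueDate, LoanDate, Title} has no BCNF violation.

{AuthorID, LoanDate}; {BookID, DueDate, LoanDate, Title}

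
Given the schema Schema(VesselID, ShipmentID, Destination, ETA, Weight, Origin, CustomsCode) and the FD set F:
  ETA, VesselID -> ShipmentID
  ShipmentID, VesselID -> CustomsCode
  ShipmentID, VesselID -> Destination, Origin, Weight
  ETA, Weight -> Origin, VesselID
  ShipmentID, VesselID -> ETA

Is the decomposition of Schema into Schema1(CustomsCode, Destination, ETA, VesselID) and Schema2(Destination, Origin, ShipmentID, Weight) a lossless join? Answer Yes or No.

Schema1 ∩ Schema2 = {Destination}; its closure under F is {Destination}.
Neither Schema1 nor Schema2 is contained in that closure, so the decomposition is lossy.

No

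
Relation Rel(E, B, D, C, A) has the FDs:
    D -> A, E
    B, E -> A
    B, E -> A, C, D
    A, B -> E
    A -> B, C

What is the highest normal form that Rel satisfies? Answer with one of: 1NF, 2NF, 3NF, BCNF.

BCNF

Candidate keys: {A}, {B, E}, {D}. Prime attributes: {A, B, D, E}.
The left-hand side of every FD is a superkey, so BCNF is satisfied.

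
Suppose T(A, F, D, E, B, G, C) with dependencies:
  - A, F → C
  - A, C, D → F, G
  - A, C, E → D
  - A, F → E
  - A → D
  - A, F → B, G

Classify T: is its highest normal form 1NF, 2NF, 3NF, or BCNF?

Candidate keys: {A, C}, {A, F}. Prime attributes: {A, C, F}.
For A → D we have {A}⁺ = {A, D}; {A} is not a superkey, so BCNF fails.
A → D determines the non-prime attribute {D} from a non-superkey — 3NF is violated.
The proper key subset {A} of {A, C} determines non-prime {D}, so the relation is not even in 2NF.

1NF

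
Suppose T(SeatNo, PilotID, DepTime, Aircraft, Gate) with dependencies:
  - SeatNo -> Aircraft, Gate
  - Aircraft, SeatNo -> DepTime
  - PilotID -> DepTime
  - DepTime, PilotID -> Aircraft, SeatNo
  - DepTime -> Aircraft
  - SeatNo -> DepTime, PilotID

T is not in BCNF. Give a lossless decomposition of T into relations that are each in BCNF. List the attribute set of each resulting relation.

{Aircraft, DepTime}; {DepTime, Gate, PilotID, SeatNo}

Candidate keys of the original relation: {PilotID}, {SeatNo}.
Within {Aircraft, DepTime, Gate, PilotID, SeatNo}: {DepTime}⁺ ∩ {Aircraft, DepTime, Gate, PilotID, SeatNo} = {Aircraft, DepTime}, not the whole set, so DepTime -> Aircraft violates BCNF; decompose into {Aircraft, DepTime} and {DepTime, Gate, PilotID, SeatNo}.
{Aircraft, DepTime} has no BCNF violation.
{DepTime, Gate, PilotID, SeatNo} has no BCNF violation.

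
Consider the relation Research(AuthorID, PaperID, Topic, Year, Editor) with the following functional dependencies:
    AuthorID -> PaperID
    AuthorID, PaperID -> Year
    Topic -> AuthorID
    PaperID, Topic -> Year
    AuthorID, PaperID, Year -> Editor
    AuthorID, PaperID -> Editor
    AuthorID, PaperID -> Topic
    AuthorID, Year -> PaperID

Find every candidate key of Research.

{AuthorID} is a candidate key since {AuthorID}⁺ = {AuthorID, Editor, PaperID, Topic, Year} covers every attribute.
{Topic} is a candidate key since {Topic}⁺ = {AuthorID, Editor, PaperID, Topic, Year} covers every attribute.
No proper subset of any of these is a key, and no other minimal superkey exists.

{AuthorID}, {Topic}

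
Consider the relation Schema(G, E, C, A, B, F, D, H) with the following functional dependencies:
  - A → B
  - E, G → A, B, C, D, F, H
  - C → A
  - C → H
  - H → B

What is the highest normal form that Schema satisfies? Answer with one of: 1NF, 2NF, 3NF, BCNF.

Candidate key: {E, G}. Prime attributes: {E, G}.
A → B breaks BCNF: {A}⁺ = {A, B}, so {A} is not a superkey.
A → B has non-prime {B} on the right and a non-superkey on the left, so 3NF fails.
No proper subset of a key has a non-prime attribute in its closure, so there is no partial dependency; 2NF holds.

2NF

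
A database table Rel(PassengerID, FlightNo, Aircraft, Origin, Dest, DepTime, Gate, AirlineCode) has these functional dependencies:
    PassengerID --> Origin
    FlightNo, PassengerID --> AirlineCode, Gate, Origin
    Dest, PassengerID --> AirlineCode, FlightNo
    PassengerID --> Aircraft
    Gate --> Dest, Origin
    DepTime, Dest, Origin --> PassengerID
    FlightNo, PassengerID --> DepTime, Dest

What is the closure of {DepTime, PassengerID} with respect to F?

{Aircraft, DepTime, Origin, PassengerID}

Start with {DepTime, PassengerID}.
PassengerID --> Origin applies; add {Origin} → now {DepTime, Origin, PassengerID}.
PassengerID --> Aircraft applies; add {Aircraft} → now {Aircraft, DepTime, Origin, PassengerID}.
No further FD applies.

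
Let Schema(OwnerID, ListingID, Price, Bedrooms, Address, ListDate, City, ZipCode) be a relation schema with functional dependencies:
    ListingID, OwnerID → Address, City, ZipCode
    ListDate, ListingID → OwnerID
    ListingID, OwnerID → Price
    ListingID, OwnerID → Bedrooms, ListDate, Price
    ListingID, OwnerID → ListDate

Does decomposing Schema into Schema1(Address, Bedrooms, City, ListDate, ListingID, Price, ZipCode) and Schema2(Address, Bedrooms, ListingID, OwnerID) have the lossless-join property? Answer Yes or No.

Schema1 ∩ Schema2 = {Address, Bedrooms, ListingID}; its closure under F is {Address, Bedrooms, ListingID}.
Schema1 ⊄ {Address, Bedrooms, ListingID} and Schema2 ⊄ {Address, Bedrooms, ListingID}, so the split is lossy.

No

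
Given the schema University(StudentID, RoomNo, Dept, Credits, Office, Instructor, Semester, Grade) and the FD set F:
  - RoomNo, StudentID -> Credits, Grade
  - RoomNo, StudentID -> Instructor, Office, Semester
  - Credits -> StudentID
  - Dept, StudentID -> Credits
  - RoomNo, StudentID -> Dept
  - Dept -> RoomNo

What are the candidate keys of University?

{Credits, Dept}, {Credits, RoomNo}, {Dept, StudentID}, {RoomNo, StudentID}

{Credits, Dept} is a candidate key since {Credits, Dept}⁺ = {Credits, Dept, Grade, Instructor, Office, RoomNo, Semester, StudentID} covers every attribute.
{Credits, RoomNo} is a candidate key since {Credits, RoomNo}⁺ = {Credits, Dept, Grade, Instructor, Office, RoomNo, Semester, StudentID} covers every attribute.
{Dept, StudentID} is a candidate key since {Dept, StudentID}⁺ = {Credits, Dept, Grade, Instructor, Office, RoomNo, Semester, StudentID} covers every attribute.
{RoomNo, StudentID} is a candidate key since {RoomNo, StudentID}⁺ = {Credits, Dept, Grade, Instructor, Office, RoomNo, Semester, StudentID} covers every attribute.
No proper subset of any of these is a key, and no other minimal superkey exists.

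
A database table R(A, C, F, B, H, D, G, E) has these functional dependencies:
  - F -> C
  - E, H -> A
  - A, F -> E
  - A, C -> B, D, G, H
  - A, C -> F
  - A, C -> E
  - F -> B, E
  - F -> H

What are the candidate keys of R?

{A, C}, {C, E, H}, {F}

Closure of {F} is {A, B, C, D, E, F, G, H}, the whole schema; {F} is a candidate key.
Closure of {A, C} is {A, B, C, D, E, F, G, H}, the whole schema; {A, C} is a candidate key.
Closure of {C, E, H} is {A, B, C, D, E, F, G, H}, the whole schema; {C, E, H} is a candidate key.
These are minimal and exhaustive — every other superkey contains one of them.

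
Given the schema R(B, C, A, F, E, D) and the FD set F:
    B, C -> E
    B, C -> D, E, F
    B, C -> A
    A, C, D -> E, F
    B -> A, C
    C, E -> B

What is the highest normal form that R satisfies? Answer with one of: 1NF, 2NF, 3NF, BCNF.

BCNF

Candidate keys: {A, C, D}, {B}, {C, E}. Prime attributes: {A, B, C, D, E}.
The left-hand side of every FD is a superkey, so BCNF is satisfied.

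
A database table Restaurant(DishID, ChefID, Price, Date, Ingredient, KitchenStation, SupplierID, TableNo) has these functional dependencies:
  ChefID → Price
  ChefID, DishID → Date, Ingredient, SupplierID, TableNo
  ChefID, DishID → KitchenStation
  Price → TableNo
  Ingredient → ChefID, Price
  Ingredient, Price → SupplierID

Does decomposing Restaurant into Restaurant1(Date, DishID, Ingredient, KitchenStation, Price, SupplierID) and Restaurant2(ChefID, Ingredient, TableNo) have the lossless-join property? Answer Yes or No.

Yes

The shared attributes are {Ingredient} and {Ingredient}⁺ = {ChefID, Ingredient, Price, SupplierID, TableNo}.
Restaurant2 is contained in that closure, so Restaurant1 ∩ Restaurant2 → Restaurant2 holds and the join is lossless.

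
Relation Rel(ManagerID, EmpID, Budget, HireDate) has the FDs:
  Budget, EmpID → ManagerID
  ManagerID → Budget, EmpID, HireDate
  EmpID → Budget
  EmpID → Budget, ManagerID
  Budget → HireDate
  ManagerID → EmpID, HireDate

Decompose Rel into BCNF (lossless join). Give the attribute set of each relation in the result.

{Budget, EmpID, ManagerID}; {Budget, HireDate}

Candidate keys of the original relation: {EmpID}, {ManagerID}.
Within {Budget, EmpID, HireDate, ManagerID}: {Budget}⁺ ∩ {Budget, EmpID, HireDate, ManagerID} = {Budget, HireDate}, not the whole set, so Budget → HireDate violates BCNF; decompose into {Budget, HireDate} and {Budget, EmpID, ManagerID}.
{Budget, HireDate} is in BCNF.
{Budget, EmpID, ManagerID} is in BCNF.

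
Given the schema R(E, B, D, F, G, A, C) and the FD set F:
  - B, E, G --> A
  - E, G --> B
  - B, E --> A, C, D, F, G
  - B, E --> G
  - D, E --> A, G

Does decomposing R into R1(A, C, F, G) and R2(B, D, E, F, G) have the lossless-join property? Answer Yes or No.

Common attributes: {F, G}; their closure is {F, G}.
Neither R1 nor R2 is contained in that closure, so the decomposition is lossy.

No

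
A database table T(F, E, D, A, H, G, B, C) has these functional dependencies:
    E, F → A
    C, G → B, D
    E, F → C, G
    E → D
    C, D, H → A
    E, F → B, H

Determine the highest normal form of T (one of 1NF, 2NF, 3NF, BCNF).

Candidate key: {E, F}. Prime attributes: {E, F}.
C, G → B, D: {C, G}⁺ = {B, C, D, G}, which is not all of the attributes, so the left side is not a superkey — BCNF is violated.
C, G → B, D determines the non-prime attributes {B, D} from a non-superkey — 3NF is violated.
The proper key subset {E} of {E, F} determines non-prime {D}, so the relation is not even in 2NF.

1NF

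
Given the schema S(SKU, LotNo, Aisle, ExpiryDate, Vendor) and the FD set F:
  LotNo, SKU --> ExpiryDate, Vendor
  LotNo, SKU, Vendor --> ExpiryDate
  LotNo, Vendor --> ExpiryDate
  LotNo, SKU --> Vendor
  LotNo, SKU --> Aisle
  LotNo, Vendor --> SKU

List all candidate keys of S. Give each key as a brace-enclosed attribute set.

{LotNo, SKU}, {LotNo, Vendor}

Attributes never on any right-hand side: {LotNo} — every candidate key must contain it.
{LotNo, SKU}⁺ = {Aisle, ExpiryDate, LotNo, SKU, Vendor}, which is every attribute, so {LotNo, SKU} is a candidate key.
{LotNo, Vendor}⁺ = {Aisle, ExpiryDate, LotNo, SKU, Vendor}, which is every attribute, so {LotNo, Vendor} is a candidate key.
Any other superkey properly contains one of these, so there are no further candidate keys.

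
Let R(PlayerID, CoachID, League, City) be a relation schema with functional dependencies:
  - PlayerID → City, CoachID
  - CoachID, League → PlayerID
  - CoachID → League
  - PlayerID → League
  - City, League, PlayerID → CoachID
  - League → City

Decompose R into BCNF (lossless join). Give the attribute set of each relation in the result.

Candidate keys of the original relation: {CoachID}, {PlayerID}.
In {City, CoachID, League, PlayerID}, {League} is not a superkey ({League}⁺ restricted to this set is {City, League}), so split on League → City into {City, League} and {CoachID, League, PlayerID}.
{City, League} is in BCNF.
{CoachID, League, PlayerID} is in BCNF.

{City, League}; {CoachID, League, PlayerID}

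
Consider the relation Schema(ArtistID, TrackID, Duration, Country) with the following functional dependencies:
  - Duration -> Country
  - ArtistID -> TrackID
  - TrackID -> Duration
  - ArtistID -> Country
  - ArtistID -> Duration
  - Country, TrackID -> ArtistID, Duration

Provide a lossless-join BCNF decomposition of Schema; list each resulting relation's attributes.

Candidate keys of the original relation: {ArtistID}, {TrackID}.
In {ArtistID, Country, Duration, TrackID}, {Duration} is not a superkey ({Duration}⁺ restricted to this set is {Country, Duration}), so split on Duration -> Country into {Country, Duration} and {ArtistID, Duration, TrackID}.
{Country, Duration}: every determinant is a superkey — BCNF.
{ArtistID, Duration, TrackID}: every determinant is a superkey — BCNF.

{ArtistID, Duration, TrackID}; {Country, Duration}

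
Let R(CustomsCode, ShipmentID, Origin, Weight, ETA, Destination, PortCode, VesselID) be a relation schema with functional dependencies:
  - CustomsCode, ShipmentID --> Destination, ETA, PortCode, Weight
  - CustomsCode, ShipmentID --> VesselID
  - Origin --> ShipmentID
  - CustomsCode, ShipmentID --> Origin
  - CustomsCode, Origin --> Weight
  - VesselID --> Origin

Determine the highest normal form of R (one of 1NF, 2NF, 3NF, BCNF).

Candidate keys: {CustomsCode, Origin}, {CustomsCode, ShipmentID}, {CustomsCode, VesselID}. Prime attributes: {CustomsCode, Origin, ShipmentID, VesselID}.
For Origin --> ShipmentID we have {Origin}⁺ = {Origin, ShipmentID}; {Origin} is not a superkey, so BCNF fails.
But every attribute on its right side ({ShipmentID}) is prime, and the same holds for every other non-superkey FD, so 3NF still holds.

3NF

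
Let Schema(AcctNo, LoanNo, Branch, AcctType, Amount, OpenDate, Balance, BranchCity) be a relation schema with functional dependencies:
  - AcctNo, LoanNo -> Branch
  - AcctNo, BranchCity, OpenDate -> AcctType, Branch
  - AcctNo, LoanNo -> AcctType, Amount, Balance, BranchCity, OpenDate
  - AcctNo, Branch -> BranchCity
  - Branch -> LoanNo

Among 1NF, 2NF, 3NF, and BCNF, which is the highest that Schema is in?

Candidate keys: {AcctNo, Branch}, {AcctNo, BranchCity, OpenDate}, {AcctNo, LoanNo}. Prime attributes: {AcctNo, Branch, BranchCity, LoanNo, OpenDate}.
Branch -> LoanNo breaks BCNF: {Branch}⁺ = {Branch, LoanNo}, so {Branch} is not a superkey.
But every attribute on its right side ({LoanNo}) is prime, and the same holds for every other non-superkey FD, so 3NF still holds.

3NF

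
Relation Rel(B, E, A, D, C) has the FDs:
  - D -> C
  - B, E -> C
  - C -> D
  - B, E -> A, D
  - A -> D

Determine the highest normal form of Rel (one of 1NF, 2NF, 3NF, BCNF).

2NF

Candidate key: {B, E}. Prime attributes: {B, E}.
D -> C: {D}⁺ = {C, D}, which is not all of the attributes, so the left side is not a superkey — BCNF is violated.
D -> C has non-prime {C} on the right and a non-superkey on the left, so 3NF fails.
No proper subset of a key has a non-prime attribute in its closure, so there is no partial dependency; 2NF holds.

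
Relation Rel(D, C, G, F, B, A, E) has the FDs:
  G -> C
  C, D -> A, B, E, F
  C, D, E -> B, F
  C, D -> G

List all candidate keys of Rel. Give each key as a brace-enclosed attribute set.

{C, D}, {D, G}

No FD produces {D}, so it must be in every candidate key.
Closure of {C, D} is {A, B, C, D, E, F, G}, the whole schema; {C, D} is a candidate key.
Closure of {D, G} is {A, B, C, D, E, F, G}, the whole schema; {D, G} is a candidate key.
No proper subset of any of these is a key, and no other minimal superkey exists.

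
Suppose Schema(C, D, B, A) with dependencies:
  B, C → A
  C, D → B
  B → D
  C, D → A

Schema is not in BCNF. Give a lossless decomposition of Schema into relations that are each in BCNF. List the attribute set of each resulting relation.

Candidate keys of the original relation: {B, C}, {C, D}.
{A, B, C, D}: {B} determines {B, D} here but is not a superkey — split on B → D, giving {B, D} and {A, B, C}.
{B, D} is in BCNF.
{A, B, C} is in BCNF.

{A, B, C}; {B, D}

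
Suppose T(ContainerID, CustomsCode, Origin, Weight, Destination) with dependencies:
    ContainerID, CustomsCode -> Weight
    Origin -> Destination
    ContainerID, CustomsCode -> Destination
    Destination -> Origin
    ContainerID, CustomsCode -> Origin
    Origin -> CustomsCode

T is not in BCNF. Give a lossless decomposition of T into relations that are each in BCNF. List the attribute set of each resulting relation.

{ContainerID, Origin, Weight}; {CustomsCode, Destination, Origin}

Candidate keys of the original relation: {ContainerID, CustomsCode}, {ContainerID, Destination}, {ContainerID, Origin}.
Within {ContainerID, CustomsCode, Destination, Origin, Weight}: {Origin}⁺ ∩ {ContainerID, CustomsCode, Destination, Origin, Weight} = {CustomsCode, Destination, Origin}, not the whole set, so Origin -> CustomsCode, Destination violates BCNF; decompose into {CustomsCode, Destination, Origin} and {ContainerID, Origin, Weight}.
{CustomsCode, Destination, Origin} is in BCNF.
{ContainerID, Origin, Weight} is in BCNF.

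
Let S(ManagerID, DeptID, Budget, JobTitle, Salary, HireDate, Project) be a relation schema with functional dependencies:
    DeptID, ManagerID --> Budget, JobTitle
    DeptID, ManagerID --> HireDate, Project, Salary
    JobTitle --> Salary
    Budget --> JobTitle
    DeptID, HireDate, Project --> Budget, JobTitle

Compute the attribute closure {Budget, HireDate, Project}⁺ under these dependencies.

{Budget, HireDate, JobTitle, Project, Salary}

Start with {Budget, HireDate, Project}.
Budget --> JobTitle applies; add {JobTitle} → now {Budget, HireDate, JobTitle, Project}.
JobTitle --> Salary applies; add {Salary} → now {Budget, HireDate, JobTitle, Project, Salary}.
No further FD applies.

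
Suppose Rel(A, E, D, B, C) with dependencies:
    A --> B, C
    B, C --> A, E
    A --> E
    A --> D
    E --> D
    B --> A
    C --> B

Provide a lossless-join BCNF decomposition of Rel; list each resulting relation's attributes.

Candidate keys of the original relation: {A}, {B}, {C}.
In {A, B, C, D, E}, {E} is not a superkey ({E}⁺ restricted to this set is {D, E}), so split on E --> D into {D, E} and {A, B, C, E}.
{D, E} is in BCNF.
{A, B, C, E} is in BCNF.

{A, B, C, E}; {D, E}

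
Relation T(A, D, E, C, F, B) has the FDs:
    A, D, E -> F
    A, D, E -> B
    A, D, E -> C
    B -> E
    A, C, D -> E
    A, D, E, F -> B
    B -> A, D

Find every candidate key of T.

{B}⁺ = {A, B, C, D, E, F}, which is every attribute, so {B} is a candidate key.
{A, C, D}⁺ = {A, B, C, D, E, F}, which is every attribute, so {A, C, D} is a candidate key.
{A, D, E}⁺ = {A, B, C, D, E, F}, which is every attribute, so {A, D, E} is a candidate key.
No proper subset of any of these is a key, and no other minimal superkey exists.

{A, C, D}, {A, D, E}, {B}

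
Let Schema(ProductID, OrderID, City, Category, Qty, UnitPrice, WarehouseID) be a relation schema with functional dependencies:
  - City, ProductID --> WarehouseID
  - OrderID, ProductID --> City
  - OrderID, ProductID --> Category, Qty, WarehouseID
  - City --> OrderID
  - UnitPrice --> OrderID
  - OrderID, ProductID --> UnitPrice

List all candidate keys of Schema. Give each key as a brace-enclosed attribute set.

No FD produces {ProductID}, so it must be in every candidate key.
Closure of {City, ProductID} is {Category, City, OrderID, ProductID, Qty, UnitPrice, WarehouseID}, the whole schema; {City, ProductID} is a candidate key.
Closure of {OrderID, ProductID} is {Category, City, OrderID, ProductID, Qty, UnitPrice, WarehouseID}, the whole schema; {OrderID, ProductID} is a candidate key.
Closure of {ProductID, UnitPrice} is {Category, City, OrderID, ProductID, Qty, UnitPrice, WarehouseID}, the whole schema; {ProductID, UnitPrice} is a candidate key.
Any other superkey properly contains one of these, so there are no further candidate keys.

{City, ProductID}, {OrderID, ProductID}, {ProductID, UnitPrice}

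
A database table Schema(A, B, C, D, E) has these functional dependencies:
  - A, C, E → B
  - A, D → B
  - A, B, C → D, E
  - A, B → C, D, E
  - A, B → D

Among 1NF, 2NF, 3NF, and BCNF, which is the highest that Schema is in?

BCNF

Candidate keys: {A, B}, {A, C, E}, {A, D}. Prime attributes: {A, B, C, D, E}.
Every FD has a superkey on the left, so the relation is in BCNF.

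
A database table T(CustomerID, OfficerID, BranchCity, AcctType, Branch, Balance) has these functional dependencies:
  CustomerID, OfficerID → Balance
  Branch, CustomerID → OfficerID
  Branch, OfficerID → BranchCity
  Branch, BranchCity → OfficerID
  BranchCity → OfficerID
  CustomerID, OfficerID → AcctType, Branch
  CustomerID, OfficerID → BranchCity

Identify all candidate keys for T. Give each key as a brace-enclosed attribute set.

No FD produces {CustomerID}, so it must be in every candidate key.
{Branch, CustomerID} is a candidate key since {Branch, CustomerID}⁺ = {AcctType, Balance, Branch, BranchCity, CustomerID, OfficerID} covers every attribute.
{BranchCity, CustomerID} is a candidate key since {BranchCity, CustomerID}⁺ = {AcctType, Balance, Branch, BranchCity, CustomerID, OfficerID} covers every attribute.
{CustomerID, OfficerID} is a candidate key since {CustomerID, OfficerID}⁺ = {AcctType, Balance, Branch, BranchCity, CustomerID, OfficerID} covers every attribute.
Any other superkey properly contains one of these, so there are no further candidate keys.

{Branch, CustomerID}, {BranchCity, CustomerID}, {CustomerID, OfficerID}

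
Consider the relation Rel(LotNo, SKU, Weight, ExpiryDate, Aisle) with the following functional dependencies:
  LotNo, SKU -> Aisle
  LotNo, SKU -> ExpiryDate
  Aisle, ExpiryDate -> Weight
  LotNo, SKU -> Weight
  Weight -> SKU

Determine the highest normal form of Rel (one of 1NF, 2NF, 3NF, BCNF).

3NF

Candidate keys: {Aisle, ExpiryDate, LotNo}, {LotNo, SKU}, {LotNo, Weight}. Prime attributes: {Aisle, ExpiryDate, LotNo, SKU, Weight}.
For Aisle, ExpiryDate -> Weight we have {Aisle, ExpiryDate}⁺ = {Aisle, ExpiryDate, SKU, Weight}; {Aisle, ExpiryDate} is not a superkey, so BCNF fails.
But every attribute on its right side ({Weight}) is prime, and the same holds for every other non-superkey FD, so 3NF still holds.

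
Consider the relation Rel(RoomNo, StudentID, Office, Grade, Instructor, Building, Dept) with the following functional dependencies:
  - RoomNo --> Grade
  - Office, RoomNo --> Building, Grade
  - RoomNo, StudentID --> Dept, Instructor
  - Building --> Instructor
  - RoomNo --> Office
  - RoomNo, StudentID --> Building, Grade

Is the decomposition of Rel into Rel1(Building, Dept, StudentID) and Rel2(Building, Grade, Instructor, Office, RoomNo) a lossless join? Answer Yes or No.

Rel1 ∩ Rel2 = {Building}; its closure under F is {Building, Instructor}.
The closure covers neither Rel1 nor Rel2 entirely; the join is not lossless.

No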